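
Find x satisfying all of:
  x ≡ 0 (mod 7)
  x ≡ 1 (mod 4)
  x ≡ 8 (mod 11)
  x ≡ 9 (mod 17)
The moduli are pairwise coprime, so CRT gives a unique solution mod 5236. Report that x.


Product of moduli M = 7 · 4 · 11 · 17 = 5236.
Merge one congruence at a time:
  Start: x ≡ 0 (mod 7).
  Combine with x ≡ 1 (mod 4); new modulus lcm = 28.
    Write x = 0 + 7·t and substitute into x ≡ 1 (mod 4): 7·t ≡ 1 − 0 = 1 (mod 4).
    Reduce coefficients mod 4: 3·t ≡ 1 (mod 4).
    The inverse of 3 mod 4 is 3 (since 3·3 = 9 = 2·4 + 1), so t ≡ 3·1 = 3 ≡ 3 (mod 4).
    Then x = 0 + 7·3 = 21, valid modulo lcm(7, 4) = 28: x ≡ 21 (mod 28).
  Combine with x ≡ 8 (mod 11); new modulus lcm = 308.
    Write x = 21 + 28·t and substitute into x ≡ 8 (mod 11): 28·t ≡ 8 − 21 = -13 (mod 11).
    Reduce coefficients mod 11: 6·t ≡ 9 (mod 11).
    The inverse of 6 mod 11 is 2 (since 6·2 = 12 = 1·11 + 1), so t ≡ 2·9 = 18 ≡ 7 (mod 11).
    Then x = 21 + 28·7 = 217, valid modulo lcm(28, 11) = 308: x ≡ 217 (mod 308).
  Combine with x ≡ 9 (mod 17); new modulus lcm = 5236.
    Write x = 217 + 308·t and substitute into x ≡ 9 (mod 17): 308·t ≡ 9 − 217 = -208 (mod 17).
    Reduce coefficients mod 17: 2·t ≡ 13 (mod 17).
    The inverse of 2 mod 17 is 9 (since 2·9 = 18 = 1·17 + 1), so t ≡ 9·13 = 117 ≡ 15 (mod 17).
    Then x = 217 + 308·15 = 4837, valid modulo lcm(308, 17) = 5236: x ≡ 4837 (mod 5236).
Verify against each original: 4837 mod 7 = 0, 4837 mod 4 = 1, 4837 mod 11 = 8, 4837 mod 17 = 9.

x ≡ 4837 (mod 5236).


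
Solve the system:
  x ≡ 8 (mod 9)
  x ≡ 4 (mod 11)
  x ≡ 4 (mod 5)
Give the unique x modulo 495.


Moduli 9, 11, 5 are pairwise coprime; by CRT there is a unique solution modulo M = 9 · 11 · 5 = 495.
Solve pairwise, accumulating the modulus:
  Start with x ≡ 8 (mod 9).
  Combine with x ≡ 4 (mod 11): since gcd(9, 11) = 1, we get a unique residue mod 99.
    Write x = 8 + 9·t and substitute into x ≡ 4 (mod 11): 9·t ≡ 4 − 8 = -4 (mod 11).
    Reduce coefficients mod 11: 9·t ≡ 7 (mod 11).
    The inverse of 9 mod 11 is 5 (since 9·5 = 45 = 4·11 + 1), so t ≡ 5·7 = 35 ≡ 2 (mod 11).
    Then x = 8 + 9·2 = 26, valid modulo lcm(9, 11) = 99: x ≡ 26 (mod 99).
  Combine with x ≡ 4 (mod 5): since gcd(99, 5) = 1, we get a unique residue mod 495.
    Write x = 26 + 99·t and substitute into x ≡ 4 (mod 5): 99·t ≡ 4 − 26 = -22 (mod 5).
    Reduce coefficients mod 5: 4·t ≡ 3 (mod 5).
    The inverse of 4 mod 5 is 4 (since 4·4 = 16 = 3·5 + 1), so t ≡ 4·3 = 12 ≡ 2 (mod 5).
    Then x = 26 + 99·2 = 224, valid modulo lcm(99, 5) = 495: x ≡ 224 (mod 495).
Verify: 224 mod 9 = 8 ✓, 224 mod 11 = 4 ✓, 224 mod 5 = 4 ✓.

x ≡ 224 (mod 495).


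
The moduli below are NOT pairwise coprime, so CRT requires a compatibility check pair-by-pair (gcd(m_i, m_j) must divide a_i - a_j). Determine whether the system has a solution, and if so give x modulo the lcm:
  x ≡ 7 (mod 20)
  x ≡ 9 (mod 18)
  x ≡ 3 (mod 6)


Moduli 20, 18, 6 are not pairwise coprime, so CRT works modulo lcm(m_i) when all pairwise compatibility conditions hold.
Pairwise compatibility: gcd(m_i, m_j) must divide a_i - a_j for every pair.
Merge one congruence at a time:
  Start: x ≡ 7 (mod 20).
  Combine with x ≡ 9 (mod 18): gcd(20, 18) = 2; 9 - 7 = 2, which IS divisible by 2, so compatible.
    Write x = 7 + 20·t and substitute into x ≡ 9 (mod 18): 20·t ≡ 9 − 7 = 2 (mod 18).
    Divide the congruence (and modulus) by g = 2: 10·t ≡ 1 (mod 9).
    Reduce coefficients mod 9: 1·t ≡ 1 (mod 9).
    So t ≡ 1 (mod 9).
    Then x = 7 + 20·1 = 27, valid modulo lcm(20, 18) = 180: x ≡ 27 (mod 180).
  Combine with x ≡ 3 (mod 6): gcd(180, 6) = 6; 3 - 27 = -24, which IS divisible by 6, so compatible.
    Write x = 27 + 180·t and substitute into x ≡ 3 (mod 6): 180·t ≡ 3 − 27 = -24 (mod 6).
    Divide the congruence (and modulus) by g = 6: 30·t ≡ -4 (mod 1).
    Modulo 1 every t works; take t = 0.
    Then x = 27 + 180·0 = 27, valid modulo lcm(180, 6) = 180: x ≡ 27 (mod 180).
Verify: 27 mod 20 = 7, 27 mod 18 = 9, 27 mod 6 = 3.

x ≡ 27 (mod 180).


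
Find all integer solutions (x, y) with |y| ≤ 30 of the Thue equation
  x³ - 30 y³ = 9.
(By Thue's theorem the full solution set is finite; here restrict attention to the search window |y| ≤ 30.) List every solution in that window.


The equation is x³ - 30y³ = 9. For fixed y, x³ = 30·y³ + 9, so a solution requires the RHS to be a perfect cube.
Strategy: iterate y from -30 to 30, compute RHS = 30·y³ + 9, and check whether it is a (positive or negative) perfect cube.
Check small values of y:
  y = 0: RHS = 9 is not a perfect cube.
  y = 1: RHS = 39 is not a perfect cube.
  y = -1: RHS = -21 is not a perfect cube.
  y = 2: RHS = 249 is not a perfect cube.
  y = -2: RHS = -231 is not a perfect cube.
  y = 3: RHS = 819 is not a perfect cube.
  y = -3: RHS = -801 is not a perfect cube.
Continuing the search up to |y| = 30 finds no solutions either.
No (x, y) in the scanned range satisfies the equation.

No integer solutions with |y| ≤ 30.


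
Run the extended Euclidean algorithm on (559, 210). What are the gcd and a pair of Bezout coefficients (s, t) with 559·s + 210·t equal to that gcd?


Euclidean algorithm on (559, 210) — divide until remainder is 0:
  559 = 2 · 210 + 139
  210 = 1 · 139 + 71
  139 = 1 · 71 + 68
  71 = 1 · 68 + 3
  68 = 22 · 3 + 2
  3 = 1 · 2 + 1
  2 = 2 · 1 + 0
gcd(559, 210) = 1.
Track Bezout coefficients alongside the remainders: start with r₀ = 559 = a·1 + b·0 (s = 1, t = 0) and r₁ = 210 = a·0 + b·1 (s = 0, t = 1); each new remainder r_{k+1} = r_{k-1} − q_k·r_k inherits s_{k+1} = s_{k-1} − q_k·s_k, t_{k+1} = t_{k-1} − q_k·t_k, so r_k = a·s_k + b·t_k at every step:
  q = 2: r = 139, s = 1 − 2·0 = 1, t = 0 − 2·1 = -2  (check: 559·1 + 210·(-2) = 139)
  q = 1: r = 71, s = 0 − 1·1 = -1, t = 1 − 1·(-2) = 3  (check: 559·(-1) + 210·3 = 71)
  q = 1: r = 68, s = 1 − 1·(-1) = 2, t = -2 − 1·3 = -5  (check: 559·2 + 210·(-5) = 68)
  q = 1: r = 3, s = -1 − 1·2 = -3, t = 3 − 1·(-5) = 8  (check: 559·(-3) + 210·8 = 3)
  q = 22: r = 2, s = 2 − 22·(-3) = 68, t = -5 − 22·8 = -181  (check: 559·68 + 210·(-181) = 2)
  q = 1: r = 1, s = -3 − 1·68 = -71, t = 8 − 1·(-181) = 189  (check: 559·(-71) + 210·189 = 1)
The row with r = 1 (the gcd) gives the Bezout coefficients s = -71, t = 189.
Result: 559 · (-71) + 210 · (189) = 1.

gcd(559, 210) = 1; s = -71, t = 189 (check: 559·(-71) + 210·189 = 1).


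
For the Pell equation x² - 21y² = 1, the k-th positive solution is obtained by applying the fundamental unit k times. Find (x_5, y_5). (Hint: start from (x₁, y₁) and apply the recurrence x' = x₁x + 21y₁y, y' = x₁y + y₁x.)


Step 1: Find the fundamental solution (x₁, y₁) of x² - 21y² = 1.
  Expand √21 as a continued fraction. a₀ = ⌊√21⌋ = 4; iterate m_{k+1} = d_k·a_k − m_k, d_{k+1} = (21 − m_{k+1}²)/d_k, a_{k+1} = ⌊(a₀ + m_{k+1})/d_{k+1}⌋ (starting m₀ = 0, d₀ = 1), with convergents p_k = a_k·p_{k-1} + p_{k-2}, q_k = a_k·q_{k-1} + q_{k-2} (p₋₁ = 1, q₋₁ = 0):
  k = 0: a₀ = 4; p₀/q₀ = 4/1; p₀² − 21·q₀² = 16 − 21 = -5.
  k = 1: m = 4, d = 5, a = ⌊(4 + 4)/5⌋ = 1; p/q = (1·4 + 1)/(1·1 + 0) = 5/1; p² − 21·q² = 25 − 21 = 4.
  k = 2: m = 1, d = 4, a = ⌊(4 + 1)/4⌋ = 1; p/q = (1·5 + 4)/(1·1 + 1) = 9/2; p² − 21·q² = 81 − 84 = -3.
  k = 3: m = 3, d = 3, a = ⌊(4 + 3)/3⌋ = 2; p/q = (2·9 + 5)/(2·2 + 1) = 23/5; p² − 21·q² = 529 − 525 = 4.
  k = 4: m = 3, d = 4, a = ⌊(4 + 3)/4⌋ = 1; p/q = (1·23 + 9)/(1·5 + 2) = 32/7; p² − 21·q² = 1024 − 1029 = -5.
  k = 5: m = 1, d = 5, a = ⌊(4 + 1)/5⌋ = 1; p/q = (1·32 + 23)/(1·7 + 5) = 55/12; p² − 21·q² = 3025 − 3024 = 1.
  The first convergent with p² − 21·q² = 1 gives the fundamental solution (x₁, y₁) = (55, 12).
Step 2: Apply the recurrence (x_{n+1}, y_{n+1}) = (x₁x_n + 21y₁y_n, x₁y_n + y₁x_n) repeatedly.
  From (x_1, y_1) = (55, 12): x_2 = 55·55 + 21·12·12 = 6049; y_2 = 55·12 + 12·55 = 1320.
  From (x_2, y_2) = (6049, 1320): x_3 = 55·6049 + 21·12·1320 = 665335; y_3 = 55·1320 + 12·6049 = 145188.
  From (x_3, y_3) = (665335, 145188): x_4 = 55·665335 + 21·12·145188 = 73180801; y_4 = 55·145188 + 12·665335 = 15969360.
  From (x_4, y_4) = (73180801, 15969360): x_5 = 55·73180801 + 21·12·15969360 = 8049222775; y_5 = 55·15969360 + 12·73180801 = 1756484412.
Step 3: Verify x_5² - 21·y_5² = 64789987281578700625 - 64789987281578700624 = 1 (should be 1). ✓

(x_1, y_1) = (55, 12); (x_5, y_5) = (8049222775, 1756484412).


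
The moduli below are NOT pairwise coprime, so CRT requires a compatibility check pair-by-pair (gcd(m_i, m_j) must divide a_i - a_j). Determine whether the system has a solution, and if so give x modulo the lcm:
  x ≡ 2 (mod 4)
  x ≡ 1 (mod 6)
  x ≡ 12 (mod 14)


Moduli 4, 6, 14 are not pairwise coprime, so CRT works modulo lcm(m_i) when all pairwise compatibility conditions hold.
Pairwise compatibility: gcd(m_i, m_j) must divide a_i - a_j for every pair.
Merge one congruence at a time:
  Start: x ≡ 2 (mod 4).
  Combine with x ≡ 1 (mod 6): gcd(4, 6) = 2, and 1 - 2 = -1 is NOT divisible by 2.
    ⇒ system is inconsistent (no integer solution).

No solution (the system is inconsistent).


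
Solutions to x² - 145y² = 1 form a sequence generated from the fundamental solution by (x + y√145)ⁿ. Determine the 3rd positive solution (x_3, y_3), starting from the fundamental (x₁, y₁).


Step 1: Find the fundamental solution (x₁, y₁) of x² - 145y² = 1.
  Expand √145 as a continued fraction. a₀ = ⌊√145⌋ = 12; iterate m_{k+1} = d_k·a_k − m_k, d_{k+1} = (145 − m_{k+1}²)/d_k, a_{k+1} = ⌊(a₀ + m_{k+1})/d_{k+1}⌋ (starting m₀ = 0, d₀ = 1), with convergents p_k = a_k·p_{k-1} + p_{k-2}, q_k = a_k·q_{k-1} + q_{k-2} (p₋₁ = 1, q₋₁ = 0):
  k = 0: a₀ = 12; p₀/q₀ = 12/1; p₀² − 145·q₀² = 144 − 145 = -1.
  k = 1: m = 12, d = 1, a = ⌊(12 + 12)/1⌋ = 24; p/q = (24·12 + 1)/(24·1 + 0) = 289/24; p² − 145·q² = 83521 − 83520 = 1.
  The first convergent with p² − 145·q² = 1 gives the fundamental solution (x₁, y₁) = (289, 24).
Step 2: Apply the recurrence (x_{n+1}, y_{n+1}) = (x₁x_n + 145y₁y_n, x₁y_n + y₁x_n) repeatedly.
  From (x_1, y_1) = (289, 24): x_2 = 289·289 + 145·24·24 = 167041; y_2 = 289·24 + 24·289 = 13872.
  From (x_2, y_2) = (167041, 13872): x_3 = 289·167041 + 145·24·13872 = 96549409; y_3 = 289·13872 + 24·167041 = 8017992.
Step 3: Verify x_3² - 145·y_3² = 9321788378249281 - 9321788378249280 = 1 (should be 1). ✓

(x_1, y_1) = (289, 24); (x_3, y_3) = (96549409, 8017992).


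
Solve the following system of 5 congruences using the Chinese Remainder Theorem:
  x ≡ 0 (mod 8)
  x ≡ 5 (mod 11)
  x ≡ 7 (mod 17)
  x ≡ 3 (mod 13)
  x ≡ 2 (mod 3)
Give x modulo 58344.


Product of moduli M = 8 · 11 · 17 · 13 · 3 = 58344.
Merge one congruence at a time:
  Start: x ≡ 0 (mod 8).
  Combine with x ≡ 5 (mod 11); new modulus lcm = 88.
    Write x = 0 + 8·t and substitute into x ≡ 5 (mod 11): 8·t ≡ 5 − 0 = 5 (mod 11).
    The inverse of 8 mod 11 is 7 (since 8·7 = 56 = 5·11 + 1), so t ≡ 7·5 = 35 ≡ 2 (mod 11).
    Then x = 0 + 8·2 = 16, valid modulo lcm(8, 11) = 88: x ≡ 16 (mod 88).
  Combine with x ≡ 7 (mod 17); new modulus lcm = 1496.
    Write x = 16 + 88·t and substitute into x ≡ 7 (mod 17): 88·t ≡ 7 − 16 = -9 (mod 17).
    Reduce coefficients mod 17: 3·t ≡ 8 (mod 17).
    The inverse of 3 mod 17 is 6 (since 3·6 = 18 = 1·17 + 1), so t ≡ 6·8 = 48 ≡ 14 (mod 17).
    Then x = 16 + 88·14 = 1248, valid modulo lcm(88, 17) = 1496: x ≡ 1248 (mod 1496).
  Combine with x ≡ 3 (mod 13); new modulus lcm = 19448.
    Write x = 1248 + 1496·t and substitute into x ≡ 3 (mod 13): 1496·t ≡ 3 − 1248 = -1245 (mod 13).
    Reduce coefficients mod 13: 1·t ≡ 3 (mod 13).
    So t ≡ 3 (mod 13).
    Then x = 1248 + 1496·3 = 5736, valid modulo lcm(1496, 13) = 19448: x ≡ 5736 (mod 19448).
  Combine with x ≡ 2 (mod 3); new modulus lcm = 58344.
    Write x = 5736 + 19448·t and substitute into x ≡ 2 (mod 3): 19448·t ≡ 2 − 5736 = -5734 (mod 3).
    Reduce coefficients mod 3: 2·t ≡ 2 (mod 3).
    The inverse of 2 mod 3 is 2 (since 2·2 = 4 = 1·3 + 1), so t ≡ 2·2 = 4 ≡ 1 (mod 3).
    Then x = 5736 + 19448·1 = 25184, valid modulo lcm(19448, 3) = 58344: x ≡ 25184 (mod 58344).
Verify against each original: 25184 mod 8 = 0, 25184 mod 11 = 5, 25184 mod 17 = 7, 25184 mod 13 = 3, 25184 mod 3 = 2.

x ≡ 25184 (mod 58344).


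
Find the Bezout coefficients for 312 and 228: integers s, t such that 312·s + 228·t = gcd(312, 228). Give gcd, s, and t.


Euclidean algorithm on (312, 228) — divide until remainder is 0:
  312 = 1 · 228 + 84
  228 = 2 · 84 + 60
  84 = 1 · 60 + 24
  60 = 2 · 24 + 12
  24 = 2 · 12 + 0
gcd(312, 228) = 12.
Track Bezout coefficients alongside the remainders: start with r₀ = 312 = a·1 + b·0 (s = 1, t = 0) and r₁ = 228 = a·0 + b·1 (s = 0, t = 1); each new remainder r_{k+1} = r_{k-1} − q_k·r_k inherits s_{k+1} = s_{k-1} − q_k·s_k, t_{k+1} = t_{k-1} − q_k·t_k, so r_k = a·s_k + b·t_k at every step:
  q = 1: r = 84, s = 1 − 1·0 = 1, t = 0 − 1·1 = -1  (check: 312·1 + 228·(-1) = 84)
  q = 2: r = 60, s = 0 − 2·1 = -2, t = 1 − 2·(-1) = 3  (check: 312·(-2) + 228·3 = 60)
  q = 1: r = 24, s = 1 − 1·(-2) = 3, t = -1 − 1·3 = -4  (check: 312·3 + 228·(-4) = 24)
  q = 2: r = 12, s = -2 − 2·3 = -8, t = 3 − 2·(-4) = 11  (check: 312·(-8) + 228·11 = 12)
The row with r = 12 (the gcd) gives the Bezout coefficients s = -8, t = 11.
Result: 312 · (-8) + 228 · (11) = 12.

gcd(312, 228) = 12; s = -8, t = 11 (check: 312·(-8) + 228·11 = 12).


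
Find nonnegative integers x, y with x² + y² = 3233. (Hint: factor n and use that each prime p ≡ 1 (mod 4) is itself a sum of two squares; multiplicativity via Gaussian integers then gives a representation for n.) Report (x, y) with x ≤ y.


Step 1: Factor n = 3233 = 53 · 61.
Step 2: Check the mod-4 condition on each prime factor: 53 ≡ 1 (mod 4), exponent 1; 61 ≡ 1 (mod 4), exponent 1.
All primes ≡ 3 (mod 4) appear to even exponent (or don't appear), so by the two-squares theorem n IS expressible as a sum of two squares.
Step 3: Build a representation. Here n = 53 · 61 is a product of primes ≡ 1 (mod 4). Each prime p ≡ 1 (mod 4) is itself a sum of two squares; find a² by testing p − a² for a perfect square:
  53: 53 − 1² = 52, 53 − 2² = 49 = 7² ⇒ 53 = 2² + 7².
  61: 61 − 1² = 60, 61 − 2² = 57, 61 − 3² = 52, 61 − 4² = 45, 61 − 5² = 36 = 6² ⇒ 61 = 5² + 6².
  Combine using the Brahmagupta–Fibonacci identity (a² + b²)(c² + d²) = (ac − bd)² + (ad + bc)² = (ac + bd)² + (ad − bc)²:
  53 · 61 = 3233: from (2² + 7²)(5² + 6²), take (2·5 − 7·6, 2·6 + 7·5) = (10 − 42, 12 + 35) = (-32, 47); dropping signs (only squares matter) gives (32, 47); check 32² + 47² = 1024 + 2209 = 3233 ✓.
Step 4: Order so x ≤ y and verify: 32² + 47² = 1024 + 2209 = 3233 = n. ✓

n = 3233 = 32² + 47² (one valid representation with x ≤ y).


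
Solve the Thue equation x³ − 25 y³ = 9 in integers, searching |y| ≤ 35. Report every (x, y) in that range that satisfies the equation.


The equation is x³ - 25y³ = 9. For fixed y, x³ = 25·y³ + 9, so a solution requires the RHS to be a perfect cube.
Strategy: iterate y from -35 to 35, compute RHS = 25·y³ + 9, and check whether it is a (positive or negative) perfect cube.
Check small values of y:
  y = 0: RHS = 9 is not a perfect cube.
  y = 1: RHS = 34 is not a perfect cube.
  y = -1: RHS = -16 is not a perfect cube.
  y = 2: RHS = 209 is not a perfect cube.
  y = -2: RHS = -191 is not a perfect cube.
  y = 3: RHS = 684 is not a perfect cube.
  y = -3: RHS = -666 is not a perfect cube.
Continuing the search up to |y| = 35 finds no solutions either.
No (x, y) in the scanned range satisfies the equation.

No integer solutions with |y| ≤ 35.


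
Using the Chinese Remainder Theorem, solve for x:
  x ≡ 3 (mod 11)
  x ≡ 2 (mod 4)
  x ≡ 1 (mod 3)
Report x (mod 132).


Moduli 11, 4, 3 are pairwise coprime; by CRT there is a unique solution modulo M = 11 · 4 · 3 = 132.
Solve pairwise, accumulating the modulus:
  Start with x ≡ 3 (mod 11).
  Combine with x ≡ 2 (mod 4): since gcd(11, 4) = 1, we get a unique residue mod 44.
    Write x = 3 + 11·t and substitute into x ≡ 2 (mod 4): 11·t ≡ 2 − 3 = -1 (mod 4).
    Reduce coefficients mod 4: 3·t ≡ 3 (mod 4).
    The inverse of 3 mod 4 is 3 (since 3·3 = 9 = 2·4 + 1), so t ≡ 3·3 = 9 ≡ 1 (mod 4).
    Then x = 3 + 11·1 = 14, valid modulo lcm(11, 4) = 44: x ≡ 14 (mod 44).
  Combine with x ≡ 1 (mod 3): since gcd(44, 3) = 1, we get a unique residue mod 132.
    Write x = 14 + 44·t and substitute into x ≡ 1 (mod 3): 44·t ≡ 1 − 14 = -13 (mod 3).
    Reduce coefficients mod 3: 2·t ≡ 2 (mod 3).
    The inverse of 2 mod 3 is 2 (since 2·2 = 4 = 1·3 + 1), so t ≡ 2·2 = 4 ≡ 1 (mod 3).
    Then x = 14 + 44·1 = 58, valid modulo lcm(44, 3) = 132: x ≡ 58 (mod 132).
Verify: 58 mod 11 = 3 ✓, 58 mod 4 = 2 ✓, 58 mod 3 = 1 ✓.

x ≡ 58 (mod 132).


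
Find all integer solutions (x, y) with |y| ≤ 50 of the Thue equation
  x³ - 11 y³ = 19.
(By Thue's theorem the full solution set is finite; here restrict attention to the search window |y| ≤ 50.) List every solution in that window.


The equation is x³ - 11y³ = 19. For fixed y, x³ = 11·y³ + 19, so a solution requires the RHS to be a perfect cube.
Strategy: iterate y from -50 to 50, compute RHS = 11·y³ + 19, and check whether it is a (positive or negative) perfect cube.
Check small values of y:
  y = 0: RHS = 19 is not a perfect cube.
  y = 1: RHS = 30 is not a perfect cube.
  y = -1: RHS = 8 = (2)³ ⇒ x = 2 works.
  y = 2: RHS = 107 is not a perfect cube.
  y = -2: RHS = -69 is not a perfect cube.
  y = 3: RHS = 316 is not a perfect cube.
  y = -3: RHS = -278 is not a perfect cube.
Continuing, at y = -9: RHS = -8000 = (-20)³ ⇒ x = -20 works.
Searching the remaining y in |y| ≤ 50 finds no further solutions.
Collected solutions: (2, -1), (-20, -9).

Solutions (with |y| ≤ 50): (2, -1), (-20, -9).


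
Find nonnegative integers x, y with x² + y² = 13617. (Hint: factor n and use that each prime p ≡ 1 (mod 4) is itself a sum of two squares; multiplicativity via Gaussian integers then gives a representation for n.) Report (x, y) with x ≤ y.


Step 1: Factor n = 13617 = 3^2 · 17 · 89.
Step 2: Check the mod-4 condition on each prime factor: 3 ≡ 3 (mod 4), exponent 2 (must be even); 17 ≡ 1 (mod 4), exponent 1; 89 ≡ 1 (mod 4), exponent 1.
All primes ≡ 3 (mod 4) appear to even exponent (or don't appear), so by the two-squares theorem n IS expressible as a sum of two squares.
Step 3: Build a representation. Group n = k² · m with k = 3 and m = 17 · 89 = 1513 (a product of primes ≡ 1 (mod 4)); a representation of m scales to one of n via (k·x)² + (k·y)² = k²(x² + y²). Each prime p ≡ 1 (mod 4) is itself a sum of two squares; find a² by testing p − a² for a perfect square:
  17: 17 − 1² = 16 = 4² ⇒ 17 = 1² + 4².
  89: 89 − 1² = 88, 89 − 2² = 85, 89 − 3² = 80, 89 − 4² = 73, 89 − 5² = 64 = 8² ⇒ 89 = 5² + 8².
  Combine using the Brahmagupta–Fibonacci identity (a² + b²)(c² + d²) = (ac − bd)² + (ad + bc)² = (ac + bd)² + (ad − bc)²:
  17 · 89 = 1513: from (1² + 4²)(5² + 8²), take (1·5 − 4·8, 1·8 + 4·5) = (5 − 32, 8 + 20) = (-27, 28); dropping signs (only squares matter) gives (27, 28); check 27² + 28² = 729 + 784 = 1513 ✓.
  Scale by k = 3: (3·27, 3·28) = (81, 84).
Step 4: Order so x ≤ y and verify: 81² + 84² = 6561 + 7056 = 13617 = n. ✓

n = 13617 = 81² + 84² (one valid representation with x ≤ y).


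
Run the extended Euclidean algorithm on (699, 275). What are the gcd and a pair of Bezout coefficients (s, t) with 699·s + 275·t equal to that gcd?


Euclidean algorithm on (699, 275) — divide until remainder is 0:
  699 = 2 · 275 + 149
  275 = 1 · 149 + 126
  149 = 1 · 126 + 23
  126 = 5 · 23 + 11
  23 = 2 · 11 + 1
  11 = 11 · 1 + 0
gcd(699, 275) = 1.
Track Bezout coefficients alongside the remainders: start with r₀ = 699 = a·1 + b·0 (s = 1, t = 0) and r₁ = 275 = a·0 + b·1 (s = 0, t = 1); each new remainder r_{k+1} = r_{k-1} − q_k·r_k inherits s_{k+1} = s_{k-1} − q_k·s_k, t_{k+1} = t_{k-1} − q_k·t_k, so r_k = a·s_k + b·t_k at every step:
  q = 2: r = 149, s = 1 − 2·0 = 1, t = 0 − 2·1 = -2  (check: 699·1 + 275·(-2) = 149)
  q = 1: r = 126, s = 0 − 1·1 = -1, t = 1 − 1·(-2) = 3  (check: 699·(-1) + 275·3 = 126)
  q = 1: r = 23, s = 1 − 1·(-1) = 2, t = -2 − 1·3 = -5  (check: 699·2 + 275·(-5) = 23)
  q = 5: r = 11, s = -1 − 5·2 = -11, t = 3 − 5·(-5) = 28  (check: 699·(-11) + 275·28 = 11)
  q = 2: r = 1, s = 2 − 2·(-11) = 24, t = -5 − 2·28 = -61  (check: 699·24 + 275·(-61) = 1)
The row with r = 1 (the gcd) gives the Bezout coefficients s = 24, t = -61.
Result: 699 · (24) + 275 · (-61) = 1.

gcd(699, 275) = 1; s = 24, t = -61 (check: 699·24 + 275·(-61) = 1).


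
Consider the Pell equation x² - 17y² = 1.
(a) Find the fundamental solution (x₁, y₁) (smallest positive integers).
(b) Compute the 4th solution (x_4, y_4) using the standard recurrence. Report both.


Step 1: Find the fundamental solution (x₁, y₁) of x² - 17y² = 1.
  Expand √17 as a continued fraction. a₀ = ⌊√17⌋ = 4; iterate m_{k+1} = d_k·a_k − m_k, d_{k+1} = (17 − m_{k+1}²)/d_k, a_{k+1} = ⌊(a₀ + m_{k+1})/d_{k+1}⌋ (starting m₀ = 0, d₀ = 1), with convergents p_k = a_k·p_{k-1} + p_{k-2}, q_k = a_k·q_{k-1} + q_{k-2} (p₋₁ = 1, q₋₁ = 0):
  k = 0: a₀ = 4; p₀/q₀ = 4/1; p₀² − 17·q₀² = 16 − 17 = -1.
  k = 1: m = 4, d = 1, a = ⌊(4 + 4)/1⌋ = 8; p/q = (8·4 + 1)/(8·1 + 0) = 33/8; p² − 17·q² = 1089 − 1088 = 1.
  The first convergent with p² − 17·q² = 1 gives the fundamental solution (x₁, y₁) = (33, 8).
Step 2: Apply the recurrence (x_{n+1}, y_{n+1}) = (x₁x_n + 17y₁y_n, x₁y_n + y₁x_n) repeatedly.
  From (x_1, y_1) = (33, 8): x_2 = 33·33 + 17·8·8 = 2177; y_2 = 33·8 + 8·33 = 528.
  From (x_2, y_2) = (2177, 528): x_3 = 33·2177 + 17·8·528 = 143649; y_3 = 33·528 + 8·2177 = 34840.
  From (x_3, y_3) = (143649, 34840): x_4 = 33·143649 + 17·8·34840 = 9478657; y_4 = 33·34840 + 8·143649 = 2298912.
Step 3: Verify x_4² - 17·y_4² = 89844938523649 - 89844938523648 = 1 (should be 1). ✓

(x_1, y_1) = (33, 8); (x_4, y_4) = (9478657, 2298912).


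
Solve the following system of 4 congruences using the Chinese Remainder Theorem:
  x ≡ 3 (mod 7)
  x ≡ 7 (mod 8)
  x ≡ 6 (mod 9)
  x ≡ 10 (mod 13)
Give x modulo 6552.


Product of moduli M = 7 · 8 · 9 · 13 = 6552.
Merge one congruence at a time:
  Start: x ≡ 3 (mod 7).
  Combine with x ≡ 7 (mod 8); new modulus lcm = 56.
    Write x = 3 + 7·t and substitute into x ≡ 7 (mod 8): 7·t ≡ 7 − 3 = 4 (mod 8).
    The inverse of 7 mod 8 is 7 (since 7·7 = 49 = 6·8 + 1), so t ≡ 7·4 = 28 ≡ 4 (mod 8).
    Then x = 3 + 7·4 = 31, valid modulo lcm(7, 8) = 56: x ≡ 31 (mod 56).
  Combine with x ≡ 6 (mod 9); new modulus lcm = 504.
    Write x = 31 + 56·t and substitute into x ≡ 6 (mod 9): 56·t ≡ 6 − 31 = -25 (mod 9).
    Reduce coefficients mod 9: 2·t ≡ 2 (mod 9).
    The inverse of 2 mod 9 is 5 (since 2·5 = 10 = 1·9 + 1), so t ≡ 5·2 = 10 ≡ 1 (mod 9).
    Then x = 31 + 56·1 = 87, valid modulo lcm(56, 9) = 504: x ≡ 87 (mod 504).
  Combine with x ≡ 10 (mod 13); new modulus lcm = 6552.
    Write x = 87 + 504·t and substitute into x ≡ 10 (mod 13): 504·t ≡ 10 − 87 = -77 (mod 13).
    Reduce coefficients mod 13: 10·t ≡ 1 (mod 13).
    The inverse of 10 mod 13 is 4 (since 10·4 = 40 = 3·13 + 1), so t ≡ 4·1 = 4 ≡ 4 (mod 13).
    Then x = 87 + 504·4 = 2103, valid modulo lcm(504, 13) = 6552: x ≡ 2103 (mod 6552).
Verify against each original: 2103 mod 7 = 3, 2103 mod 8 = 7, 2103 mod 9 = 6, 2103 mod 13 = 10.

x ≡ 2103 (mod 6552).


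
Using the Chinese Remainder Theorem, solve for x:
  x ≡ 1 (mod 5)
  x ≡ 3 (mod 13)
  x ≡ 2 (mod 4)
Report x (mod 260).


Moduli 5, 13, 4 are pairwise coprime; by CRT there is a unique solution modulo M = 5 · 13 · 4 = 260.
Solve pairwise, accumulating the modulus:
  Start with x ≡ 1 (mod 5).
  Combine with x ≡ 3 (mod 13): since gcd(5, 13) = 1, we get a unique residue mod 65.
    Write x = 1 + 5·t and substitute into x ≡ 3 (mod 13): 5·t ≡ 3 − 1 = 2 (mod 13).
    The inverse of 5 mod 13 is 8 (since 5·8 = 40 = 3·13 + 1), so t ≡ 8·2 = 16 ≡ 3 (mod 13).
    Then x = 1 + 5·3 = 16, valid modulo lcm(5, 13) = 65: x ≡ 16 (mod 65).
  Combine with x ≡ 2 (mod 4): since gcd(65, 4) = 1, we get a unique residue mod 260.
    Write x = 16 + 65·t and substitute into x ≡ 2 (mod 4): 65·t ≡ 2 − 16 = -14 (mod 4).
    Reduce coefficients mod 4: 1·t ≡ 2 (mod 4).
    So t ≡ 2 (mod 4).
    Then x = 16 + 65·2 = 146, valid modulo lcm(65, 4) = 260: x ≡ 146 (mod 260).
Verify: 146 mod 5 = 1 ✓, 146 mod 13 = 3 ✓, 146 mod 4 = 2 ✓.

x ≡ 146 (mod 260).


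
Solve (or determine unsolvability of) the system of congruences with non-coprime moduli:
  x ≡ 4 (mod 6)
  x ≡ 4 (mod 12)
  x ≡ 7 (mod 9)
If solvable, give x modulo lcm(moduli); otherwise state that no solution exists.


Moduli 6, 12, 9 are not pairwise coprime, so CRT works modulo lcm(m_i) when all pairwise compatibility conditions hold.
Pairwise compatibility: gcd(m_i, m_j) must divide a_i - a_j for every pair.
Merge one congruence at a time:
  Start: x ≡ 4 (mod 6).
  Combine with x ≡ 4 (mod 12): gcd(6, 12) = 6; 4 - 4 = 0, which IS divisible by 6, so compatible.
    Write x = 4 + 6·t and substitute into x ≡ 4 (mod 12): 6·t ≡ 4 − 4 = 0 (mod 12).
    Divide the congruence (and modulus) by g = 6: 1·t ≡ 0 (mod 2).
    So t ≡ 0 (mod 2).
    Then x = 4 + 6·0 = 4, valid modulo lcm(6, 12) = 12: x ≡ 4 (mod 12).
  Combine with x ≡ 7 (mod 9): gcd(12, 9) = 3; 7 - 4 = 3, which IS divisible by 3, so compatible.
    Write x = 4 + 12·t and substitute into x ≡ 7 (mod 9): 12·t ≡ 7 − 4 = 3 (mod 9).
    Divide the congruence (and modulus) by g = 3: 4·t ≡ 1 (mod 3).
    Reduce coefficients mod 3: 1·t ≡ 1 (mod 3).
    So t ≡ 1 (mod 3).
    Then x = 4 + 12·1 = 16, valid modulo lcm(12, 9) = 36: x ≡ 16 (mod 36).
Verify: 16 mod 6 = 4, 16 mod 12 = 4, 16 mod 9 = 7.

x ≡ 16 (mod 36).


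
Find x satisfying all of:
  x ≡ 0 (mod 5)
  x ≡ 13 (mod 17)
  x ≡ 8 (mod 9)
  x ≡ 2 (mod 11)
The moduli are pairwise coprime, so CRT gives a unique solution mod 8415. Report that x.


Product of moduli M = 5 · 17 · 9 · 11 = 8415.
Merge one congruence at a time:
  Start: x ≡ 0 (mod 5).
  Combine with x ≡ 13 (mod 17); new modulus lcm = 85.
    Write x = 0 + 5·t and substitute into x ≡ 13 (mod 17): 5·t ≡ 13 − 0 = 13 (mod 17).
    The inverse of 5 mod 17 is 7 (since 5·7 = 35 = 2·17 + 1), so t ≡ 7·13 = 91 ≡ 6 (mod 17).
    Then x = 0 + 5·6 = 30, valid modulo lcm(5, 17) = 85: x ≡ 30 (mod 85).
  Combine with x ≡ 8 (mod 9); new modulus lcm = 765.
    Write x = 30 + 85·t and substitute into x ≡ 8 (mod 9): 85·t ≡ 8 − 30 = -22 (mod 9).
    Reduce coefficients mod 9: 4·t ≡ 5 (mod 9).
    The inverse of 4 mod 9 is 7 (since 4·7 = 28 = 3·9 + 1), so t ≡ 7·5 = 35 ≡ 8 (mod 9).
    Then x = 30 + 85·8 = 710, valid modulo lcm(85, 9) = 765: x ≡ 710 (mod 765).
  Combine with x ≡ 2 (mod 11); new modulus lcm = 8415.
    Write x = 710 + 765·t and substitute into x ≡ 2 (mod 11): 765·t ≡ 2 − 710 = -708 (mod 11).
    Reduce coefficients mod 11: 6·t ≡ 7 (mod 11).
    The inverse of 6 mod 11 is 2 (since 6·2 = 12 = 1·11 + 1), so t ≡ 2·7 = 14 ≡ 3 (mod 11).
    Then x = 710 + 765·3 = 3005, valid modulo lcm(765, 11) = 8415: x ≡ 3005 (mod 8415).
Verify against each original: 3005 mod 5 = 0, 3005 mod 17 = 13, 3005 mod 9 = 8, 3005 mod 11 = 2.

x ≡ 3005 (mod 8415).


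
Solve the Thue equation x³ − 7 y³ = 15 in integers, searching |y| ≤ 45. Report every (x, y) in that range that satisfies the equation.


The equation is x³ - 7y³ = 15. For fixed y, x³ = 7·y³ + 15, so a solution requires the RHS to be a perfect cube.
Strategy: iterate y from -45 to 45, compute RHS = 7·y³ + 15, and check whether it is a (positive or negative) perfect cube.
Check small values of y:
  y = 0: RHS = 15 is not a perfect cube.
  y = 1: RHS = 22 is not a perfect cube.
  y = -1: RHS = 8 = (2)³ ⇒ x = 2 works.
  y = 2: RHS = 71 is not a perfect cube.
  y = -2: RHS = -41 is not a perfect cube.
  y = 3: RHS = 204 is not a perfect cube.
  y = -3: RHS = -174 is not a perfect cube.
Continuing, at y = 23: RHS = 85184 = (44)³ ⇒ x = 44 works.
Searching the remaining y in |y| ≤ 45 finds no further solutions.
Collected solutions: (2, -1), (44, 23).

Solutions (with |y| ≤ 45): (2, -1), (44, 23).


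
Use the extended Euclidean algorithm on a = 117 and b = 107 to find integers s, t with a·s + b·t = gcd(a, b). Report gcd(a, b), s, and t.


Euclidean algorithm on (117, 107) — divide until remainder is 0:
  117 = 1 · 107 + 10
  107 = 10 · 10 + 7
  10 = 1 · 7 + 3
  7 = 2 · 3 + 1
  3 = 3 · 1 + 0
gcd(117, 107) = 1.
Track Bezout coefficients alongside the remainders: start with r₀ = 117 = a·1 + b·0 (s = 1, t = 0) and r₁ = 107 = a·0 + b·1 (s = 0, t = 1); each new remainder r_{k+1} = r_{k-1} − q_k·r_k inherits s_{k+1} = s_{k-1} − q_k·s_k, t_{k+1} = t_{k-1} − q_k·t_k, so r_k = a·s_k + b·t_k at every step:
  q = 1: r = 10, s = 1 − 1·0 = 1, t = 0 − 1·1 = -1  (check: 117·1 + 107·(-1) = 10)
  q = 10: r = 7, s = 0 − 10·1 = -10, t = 1 − 10·(-1) = 11  (check: 117·(-10) + 107·11 = 7)
  q = 1: r = 3, s = 1 − 1·(-10) = 11, t = -1 − 1·11 = -12  (check: 117·11 + 107·(-12) = 3)
  q = 2: r = 1, s = -10 − 2·11 = -32, t = 11 − 2·(-12) = 35  (check: 117·(-32) + 107·35 = 1)
The row with r = 1 (the gcd) gives the Bezout coefficients s = -32, t = 35.
Result: 117 · (-32) + 107 · (35) = 1.

gcd(117, 107) = 1; s = -32, t = 35 (check: 117·(-32) + 107·35 = 1).


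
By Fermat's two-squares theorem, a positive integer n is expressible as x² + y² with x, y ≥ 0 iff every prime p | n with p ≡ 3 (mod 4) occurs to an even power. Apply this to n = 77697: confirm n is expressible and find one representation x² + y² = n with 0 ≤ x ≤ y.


Step 1: Factor n = 77697 = 3^2 · 89 · 97.
Step 2: Check the mod-4 condition on each prime factor: 3 ≡ 3 (mod 4), exponent 2 (must be even); 89 ≡ 1 (mod 4), exponent 1; 97 ≡ 1 (mod 4), exponent 1.
All primes ≡ 3 (mod 4) appear to even exponent (or don't appear), so by the two-squares theorem n IS expressible as a sum of two squares.
Step 3: Build a representation. Group n = k² · m with k = 3 and m = 89 · 97 = 8633 (a product of primes ≡ 1 (mod 4)); a representation of m scales to one of n via (k·x)² + (k·y)² = k²(x² + y²). Each prime p ≡ 1 (mod 4) is itself a sum of two squares; find a² by testing p − a² for a perfect square:
  89: 89 − 1² = 88, 89 − 2² = 85, 89 − 3² = 80, 89 − 4² = 73, 89 − 5² = 64 = 8² ⇒ 89 = 5² + 8².
  97: 97 − 1² = 96, 97 − 2² = 93, 97 − 3² = 88, 97 − 4² = 81 = 9² ⇒ 97 = 4² + 9².
  Combine using the Brahmagupta–Fibonacci identity (a² + b²)(c² + d²) = (ac − bd)² + (ad + bc)² = (ac + bd)² + (ad − bc)²:
  89 · 97 = 8633: from (5² + 8²)(4² + 9²), take (5·4 − 8·9, 5·9 + 8·4) = (20 − 72, 45 + 32) = (-52, 77); dropping signs (only squares matter) gives (52, 77); check 52² + 77² = 2704 + 5929 = 8633 ✓.
  Scale by k = 3: (3·52, 3·77) = (156, 231).
Step 4: Order so x ≤ y and verify: 156² + 231² = 24336 + 53361 = 77697 = n. ✓

n = 77697 = 156² + 231² (one valid representation with x ≤ y).


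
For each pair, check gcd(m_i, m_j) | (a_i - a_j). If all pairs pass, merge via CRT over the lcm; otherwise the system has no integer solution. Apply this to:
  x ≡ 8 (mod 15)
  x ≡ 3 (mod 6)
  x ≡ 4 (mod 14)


Moduli 15, 6, 14 are not pairwise coprime, so CRT works modulo lcm(m_i) when all pairwise compatibility conditions hold.
Pairwise compatibility: gcd(m_i, m_j) must divide a_i - a_j for every pair.
Merge one congruence at a time:
  Start: x ≡ 8 (mod 15).
  Combine with x ≡ 3 (mod 6): gcd(15, 6) = 3, and 3 - 8 = -5 is NOT divisible by 3.
    ⇒ system is inconsistent (no integer solution).

No solution (the system is inconsistent).


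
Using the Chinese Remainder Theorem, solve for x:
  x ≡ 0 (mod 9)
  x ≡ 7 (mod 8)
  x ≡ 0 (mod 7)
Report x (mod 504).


Moduli 9, 8, 7 are pairwise coprime; by CRT there is a unique solution modulo M = 9 · 8 · 7 = 504.
Solve pairwise, accumulating the modulus:
  Start with x ≡ 0 (mod 9).
  Combine with x ≡ 7 (mod 8): since gcd(9, 8) = 1, we get a unique residue mod 72.
    Write x = 0 + 9·t and substitute into x ≡ 7 (mod 8): 9·t ≡ 7 − 0 = 7 (mod 8).
    Reduce coefficients mod 8: 1·t ≡ 7 (mod 8).
    So t ≡ 7 (mod 8).
    Then x = 0 + 9·7 = 63, valid modulo lcm(9, 8) = 72: x ≡ 63 (mod 72).
  Combine with x ≡ 0 (mod 7): since gcd(72, 7) = 1, we get a unique residue mod 504.
    Write x = 63 + 72·t and substitute into x ≡ 0 (mod 7): 72·t ≡ 0 − 63 = -63 (mod 7).
    Reduce coefficients mod 7: 2·t ≡ 0 (mod 7).
    The inverse of 2 mod 7 is 4 (since 2·4 = 8 = 1·7 + 1), so t ≡ 4·0 = 0 ≡ 0 (mod 7).
    Then x = 63 + 72·0 = 63, valid modulo lcm(72, 7) = 504: x ≡ 63 (mod 504).
Verify: 63 mod 9 = 0 ✓, 63 mod 8 = 7 ✓, 63 mod 7 = 0 ✓.

x ≡ 63 (mod 504).


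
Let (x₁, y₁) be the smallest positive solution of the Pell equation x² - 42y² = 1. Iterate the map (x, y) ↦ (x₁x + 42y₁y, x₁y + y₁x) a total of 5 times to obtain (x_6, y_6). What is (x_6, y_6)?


Step 1: Find the fundamental solution (x₁, y₁) of x² - 42y² = 1.
  Expand √42 as a continued fraction. a₀ = ⌊√42⌋ = 6; iterate m_{k+1} = d_k·a_k − m_k, d_{k+1} = (42 − m_{k+1}²)/d_k, a_{k+1} = ⌊(a₀ + m_{k+1})/d_{k+1}⌋ (starting m₀ = 0, d₀ = 1), with convergents p_k = a_k·p_{k-1} + p_{k-2}, q_k = a_k·q_{k-1} + q_{k-2} (p₋₁ = 1, q₋₁ = 0):
  k = 0: a₀ = 6; p₀/q₀ = 6/1; p₀² − 42·q₀² = 36 − 42 = -6.
  k = 1: m = 6, d = 6, a = ⌊(6 + 6)/6⌋ = 2; p/q = (2·6 + 1)/(2·1 + 0) = 13/2; p² − 42·q² = 169 − 168 = 1.
  The first convergent with p² − 42·q² = 1 gives the fundamental solution (x₁, y₁) = (13, 2).
Step 2: Apply the recurrence (x_{n+1}, y_{n+1}) = (x₁x_n + 42y₁y_n, x₁y_n + y₁x_n) repeatedly.
  From (x_1, y_1) = (13, 2): x_2 = 13·13 + 42·2·2 = 337; y_2 = 13·2 + 2·13 = 52.
  From (x_2, y_2) = (337, 52): x_3 = 13·337 + 42·2·52 = 8749; y_3 = 13·52 + 2·337 = 1350.
  From (x_3, y_3) = (8749, 1350): x_4 = 13·8749 + 42·2·1350 = 227137; y_4 = 13·1350 + 2·8749 = 35048.
  From (x_4, y_4) = (227137, 35048): x_5 = 13·227137 + 42·2·35048 = 5896813; y_5 = 13·35048 + 2·227137 = 909898.
  From (x_5, y_5) = (5896813, 909898): x_6 = 13·5896813 + 42·2·909898 = 153090001; y_6 = 13·909898 + 2·5896813 = 23622300.
Step 3: Verify x_6² - 42·y_6² = 23436548406180001 - 23436548406180000 = 1 (should be 1). ✓

(x_1, y_1) = (13, 2); (x_6, y_6) = (153090001, 23622300).


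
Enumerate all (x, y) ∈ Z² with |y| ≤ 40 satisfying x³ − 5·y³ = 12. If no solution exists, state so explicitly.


The equation is x³ - 5y³ = 12. For fixed y, x³ = 5·y³ + 12, so a solution requires the RHS to be a perfect cube.
Strategy: iterate y from -40 to 40, compute RHS = 5·y³ + 12, and check whether it is a (positive or negative) perfect cube.
Check small values of y:
  y = 0: RHS = 12 is not a perfect cube.
  y = 1: RHS = 17 is not a perfect cube.
  y = -1: RHS = 7 is not a perfect cube.
  y = 2: RHS = 52 is not a perfect cube.
  y = -2: RHS = -28 is not a perfect cube.
  y = 3: RHS = 147 is not a perfect cube.
  y = -3: RHS = -123 is not a perfect cube.
Continuing the search up to |y| = 40 finds no solutions either.
No (x, y) in the scanned range satisfies the equation.

No integer solutions with |y| ≤ 40.


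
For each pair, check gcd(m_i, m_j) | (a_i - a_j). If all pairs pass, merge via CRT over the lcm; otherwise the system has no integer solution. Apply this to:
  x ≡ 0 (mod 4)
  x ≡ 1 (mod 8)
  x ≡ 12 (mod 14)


Moduli 4, 8, 14 are not pairwise coprime, so CRT works modulo lcm(m_i) when all pairwise compatibility conditions hold.
Pairwise compatibility: gcd(m_i, m_j) must divide a_i - a_j for every pair.
Merge one congruence at a time:
  Start: x ≡ 0 (mod 4).
  Combine with x ≡ 1 (mod 8): gcd(4, 8) = 4, and 1 - 0 = 1 is NOT divisible by 4.
    ⇒ system is inconsistent (no integer solution).

No solution (the system is inconsistent).


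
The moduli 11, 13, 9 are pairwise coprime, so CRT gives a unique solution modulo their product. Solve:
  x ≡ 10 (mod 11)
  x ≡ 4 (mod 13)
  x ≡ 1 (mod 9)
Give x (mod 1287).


Moduli 11, 13, 9 are pairwise coprime; by CRT there is a unique solution modulo M = 11 · 13 · 9 = 1287.
Solve pairwise, accumulating the modulus:
  Start with x ≡ 10 (mod 11).
  Combine with x ≡ 4 (mod 13): since gcd(11, 13) = 1, we get a unique residue mod 143.
    Write x = 10 + 11·t and substitute into x ≡ 4 (mod 13): 11·t ≡ 4 − 10 = -6 (mod 13).
    Reduce coefficients mod 13: 11·t ≡ 7 (mod 13).
    The inverse of 11 mod 13 is 6 (since 11·6 = 66 = 5·13 + 1), so t ≡ 6·7 = 42 ≡ 3 (mod 13).
    Then x = 10 + 11·3 = 43, valid modulo lcm(11, 13) = 143: x ≡ 43 (mod 143).
  Combine with x ≡ 1 (mod 9): since gcd(143, 9) = 1, we get a unique residue mod 1287.
    Write x = 43 + 143·t and substitute into x ≡ 1 (mod 9): 143·t ≡ 1 − 43 = -42 (mod 9).
    Reduce coefficients mod 9: 8·t ≡ 3 (mod 9).
    The inverse of 8 mod 9 is 8 (since 8·8 = 64 = 7·9 + 1), so t ≡ 8·3 = 24 ≡ 6 (mod 9).
    Then x = 43 + 143·6 = 901, valid modulo lcm(143, 9) = 1287: x ≡ 901 (mod 1287).
Verify: 901 mod 11 = 10 ✓, 901 mod 13 = 4 ✓, 901 mod 9 = 1 ✓.

x ≡ 901 (mod 1287).


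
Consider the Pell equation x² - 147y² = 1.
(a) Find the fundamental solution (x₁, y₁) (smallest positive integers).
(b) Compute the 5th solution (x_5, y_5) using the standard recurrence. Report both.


Step 1: Find the fundamental solution (x₁, y₁) of x² - 147y² = 1.
  Expand √147 as a continued fraction. a₀ = ⌊√147⌋ = 12; iterate m_{k+1} = d_k·a_k − m_k, d_{k+1} = (147 − m_{k+1}²)/d_k, a_{k+1} = ⌊(a₀ + m_{k+1})/d_{k+1}⌋ (starting m₀ = 0, d₀ = 1), with convergents p_k = a_k·p_{k-1} + p_{k-2}, q_k = a_k·q_{k-1} + q_{k-2} (p₋₁ = 1, q₋₁ = 0):
  k = 0: a₀ = 12; p₀/q₀ = 12/1; p₀² − 147·q₀² = 144 − 147 = -3.
  k = 1: m = 12, d = 3, a = ⌊(12 + 12)/3⌋ = 8; p/q = (8·12 + 1)/(8·1 + 0) = 97/8; p² − 147·q² = 9409 − 9408 = 1.
  The first convergent with p² − 147·q² = 1 gives the fundamental solution (x₁, y₁) = (97, 8).
Step 2: Apply the recurrence (x_{n+1}, y_{n+1}) = (x₁x_n + 147y₁y_n, x₁y_n + y₁x_n) repeatedly.
  From (x_1, y_1) = (97, 8): x_2 = 97·97 + 147·8·8 = 18817; y_2 = 97·8 + 8·97 = 1552.
  From (x_2, y_2) = (18817, 1552): x_3 = 97·18817 + 147·8·1552 = 3650401; y_3 = 97·1552 + 8·18817 = 301080.
  From (x_3, y_3) = (3650401, 301080): x_4 = 97·3650401 + 147·8·301080 = 708158977; y_4 = 97·301080 + 8·3650401 = 58407968.
  From (x_4, y_4) = (708158977, 58407968): x_5 = 97·708158977 + 147·8·58407968 = 137379191137; y_5 = 97·58407968 + 8·708158977 = 11330844712.
Step 3: Verify x_5² - 147·y_5² = 18873042157456379352769 - 18873042157456379352768 = 1 (should be 1). ✓

(x_1, y_1) = (97, 8); (x_5, y_5) = (137379191137, 11330844712).


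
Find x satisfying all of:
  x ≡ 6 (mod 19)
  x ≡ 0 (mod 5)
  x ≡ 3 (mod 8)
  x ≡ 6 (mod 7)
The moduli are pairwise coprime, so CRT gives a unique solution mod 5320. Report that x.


Product of moduli M = 19 · 5 · 8 · 7 = 5320.
Merge one congruence at a time:
  Start: x ≡ 6 (mod 19).
  Combine with x ≡ 0 (mod 5); new modulus lcm = 95.
    Write x = 6 + 19·t and substitute into x ≡ 0 (mod 5): 19·t ≡ 0 − 6 = -6 (mod 5).
    Reduce coefficients mod 5: 4·t ≡ 4 (mod 5).
    The inverse of 4 mod 5 is 4 (since 4·4 = 16 = 3·5 + 1), so t ≡ 4·4 = 16 ≡ 1 (mod 5).
    Then x = 6 + 19·1 = 25, valid modulo lcm(19, 5) = 95: x ≡ 25 (mod 95).
  Combine with x ≡ 3 (mod 8); new modulus lcm = 760.
    Write x = 25 + 95·t and substitute into x ≡ 3 (mod 8): 95·t ≡ 3 − 25 = -22 (mod 8).
    Reduce coefficients mod 8: 7·t ≡ 2 (mod 8).
    The inverse of 7 mod 8 is 7 (since 7·7 = 49 = 6·8 + 1), so t ≡ 7·2 = 14 ≡ 6 (mod 8).
    Then x = 25 + 95·6 = 595, valid modulo lcm(95, 8) = 760: x ≡ 595 (mod 760).
  Combine with x ≡ 6 (mod 7); new modulus lcm = 5320.
    Write x = 595 + 760·t and substitute into x ≡ 6 (mod 7): 760·t ≡ 6 − 595 = -589 (mod 7).
    Reduce coefficients mod 7: 4·t ≡ 6 (mod 7).
    The inverse of 4 mod 7 is 2 (since 4·2 = 8 = 1·7 + 1), so t ≡ 2·6 = 12 ≡ 5 (mod 7).
    Then x = 595 + 760·5 = 4395, valid modulo lcm(760, 7) = 5320: x ≡ 4395 (mod 5320).
Verify against each original: 4395 mod 19 = 6, 4395 mod 5 = 0, 4395 mod 8 = 3, 4395 mod 7 = 6.

x ≡ 4395 (mod 5320).
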